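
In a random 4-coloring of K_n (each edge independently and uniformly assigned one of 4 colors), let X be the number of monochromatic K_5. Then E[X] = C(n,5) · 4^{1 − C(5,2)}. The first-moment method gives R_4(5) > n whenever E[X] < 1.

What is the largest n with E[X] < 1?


We need C(n, 5) · 4^{1 − 10} < 1, i.e. C(n, 5) < 4^{10 − 1} = 262144.
Check values of n near the boundary:
  n = 30: C(30, 5) = 142506; 142506 < 262144? YES
  n = 31: C(31, 5) = 169911; 169911 < 262144? YES
  n = 32: C(32, 5) = 201376; 201376 < 262144? YES
  n = 33: C(33, 5) = 237336; 237336 < 262144? YES
  n = 34: C(34, 5) = 278256; 278256 < 262144? NO
  n = 35: C(35, 5) = 324632; 324632 < 262144? NO
The largest n with C(n, 5) < 262144 is n = 33 (where E[X] = 29667/32768 ≈ 0.9053650). Hence R_4(5) > 33, i.e. R_4(5) ≥ 34.

Largest n = 33; hence R_4(5) > 33.


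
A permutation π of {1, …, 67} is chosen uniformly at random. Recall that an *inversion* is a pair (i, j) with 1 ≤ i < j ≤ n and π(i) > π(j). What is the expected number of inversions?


Write X = Σ X_I over the C(67, 2) = 2211 pairs i < j, with X_I the indicator of one inversion.
There are 2211 indicators.
For each fixed pair i < j, the values π(i) and π(j) are two distinct elements of {1, …, 67} in uniformly random order; by symmetry P[π(i) > π(j)] = 1/2.
By linearity: E[X] = 2211 · (1/2) = C(67, 2) · (1/2) = 2211/2 = 2211/2 ≈ 1105.500.

E[X] = 2211/2 = 1105.500.


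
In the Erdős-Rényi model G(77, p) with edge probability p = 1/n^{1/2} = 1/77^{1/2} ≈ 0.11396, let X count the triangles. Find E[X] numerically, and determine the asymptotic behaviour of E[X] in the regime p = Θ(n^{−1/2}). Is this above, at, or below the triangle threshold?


Number of potential triangles: C(77, 3) = 73150.
Each occurs with probability p³ ≈ (0.11396)³ ≈ 1.4800075e-03.
By linearity: E[X] = C(77, 3)·p³ ≈ 73150 · 1.4800075e-03 ≈ 108.26255.
Since α = 1/2 < 1, p = c/n^{1/2} ≫ 1/n is above the triangle threshold p ~ 1/n. Asymptotically E[X] ~ (c³/6)·n^{3(1−α)} = (1³/6)·n^{1.5} → ∞; triangles are abundant w.h.p.

E[X] ≈ 108.26255; in regime p = Θ(1/n^{1/2}) E[X] diverges (above the triangle threshold p ~ 1/n).


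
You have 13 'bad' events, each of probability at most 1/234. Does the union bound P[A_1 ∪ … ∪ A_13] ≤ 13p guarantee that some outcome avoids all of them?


Union bound: P[∪_{i=1}^{13} A_i] ≤ Σ_i P[A_i] ≤ 13·p = 13·(1/234) = 1/18.
Numerically: 1/18 ≈ 0.055556.
Is 1/18 < 1? YES.
Since P[∪ A_i] ≤ 1/18 < 1, the complement has P[∩ A_i^c] ≥ 1 − 1/18 = 17/18 > 0, so some outcome avoids every A_i.

13·p = 1/18 ≈ 0.055556; existence CERTIFIED by the union bound.


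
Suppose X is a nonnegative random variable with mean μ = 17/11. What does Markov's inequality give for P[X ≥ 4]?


μ = E[X] = 17/11, a = 4.
Markov: P[X ≥ 4] ≤ μ/a = (17/11)/4 = 17/44.
Numerically: ≈ 0.3864.
(Since a = 4 > μ = 1.5455, the bound 17/44 is < 1 and informative.)

P[X ≥ 4] ≤ 17/44 ≈ 0.3864.


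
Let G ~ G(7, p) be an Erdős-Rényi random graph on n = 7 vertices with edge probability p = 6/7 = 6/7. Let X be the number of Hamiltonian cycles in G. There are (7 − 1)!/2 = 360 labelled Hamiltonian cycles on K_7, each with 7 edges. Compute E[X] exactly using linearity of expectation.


K_7 has (7 − 1)!/2 = 360 labelled Hamiltonian cycles.
For each such Hamiltonian cycle H, let X_H = 1 if all 7 edges of H are present in G. Then P[X_H = 1] = p^{7} = (6/7)^{7} = 279936/823543.
By linearity: E[X] = Σ_H E[X_H] = 360 · p^{7} = 360 · 279936/823543 = 100776960/823543.
Numerically: E[X] ≈ 122.37.

E[X] = 360 · (6/7)^{7} = 100776960/823543 ≈ 122.37.


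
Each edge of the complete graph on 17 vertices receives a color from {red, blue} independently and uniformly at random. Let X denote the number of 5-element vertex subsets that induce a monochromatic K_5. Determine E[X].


Let X = Σ_S X_S over the C(17, 5) = 6188 subsets S of size 5, where X_S = 1 if the K_5 on S is monochromatic.
For a fixed S, the K_5 on S has C(5, 2) = 10 edges. P[all 10 edges red] = (1/2)^10, and likewise for blue, so P[monochromatic] = 2·(1/2)^10 = 2^{1 − 10} = 1/512.
By linearity of expectation: E[X] = C(17, 5) · 2^{1 − 10} = 6188 · 1/512 = 1547/128.
Numerically: E[X] ≈ 12.085938.

E[X] = C(17,5)·2^(1−C(5,2)) = 1547/128 ≈ 12.085938.


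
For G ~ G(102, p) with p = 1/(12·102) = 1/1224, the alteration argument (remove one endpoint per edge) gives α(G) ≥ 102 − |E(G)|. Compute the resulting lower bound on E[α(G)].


E[|E(G)|] = C(102, 2)·p = 5151 · (1/1224) = 101/24.
E[α(G)] ≥ n − E[|E(G)|] = 102 − 101/24 = 2347/24.
Numerically: ≈ 97.7917.
(This is only a lower bound; the true E[α(G)] may be larger.)

E[α(G)] ≥ 2347/24 ≈ 97.7917.


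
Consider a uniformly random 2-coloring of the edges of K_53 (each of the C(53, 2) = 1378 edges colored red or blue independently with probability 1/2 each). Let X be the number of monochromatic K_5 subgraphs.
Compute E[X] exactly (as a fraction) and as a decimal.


Let X = Σ_S X_S over the C(53, 5) = 2869685 subsets S of size 5, where X_S = 1 if the K_5 on S is monochromatic.
For a fixed S, the K_5 on S has C(5, 2) = 10 edges. P[all 10 edges red] = (1/2)^10, and likewise for blue, so P[monochromatic] = 2·(1/2)^10 = 2^{1 − 10} = 1/512.
Summing: E[X] = C(53, 5) · 2^{1 − 10} = 2869685 · 1/512 = 2869685/512.
Numerically: E[X] ≈ 5604.8535.

E[X] = C(53,5)·2^(1−C(5,2)) = 2869685/512 ≈ 5604.8535.


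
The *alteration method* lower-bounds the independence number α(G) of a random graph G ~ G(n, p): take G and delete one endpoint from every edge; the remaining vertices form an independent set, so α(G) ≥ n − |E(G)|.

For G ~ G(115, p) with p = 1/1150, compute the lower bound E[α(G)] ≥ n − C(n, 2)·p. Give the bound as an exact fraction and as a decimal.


E[|E(G)|] = C(115, 2)·p = 6555 · (1/1150) = 57/10.
E[α(G)] ≥ n − E[|E(G)|] = 115 − 57/10 = 1093/10.
Numerically: ≈ 109.300000.
(This is only a lower bound; the true E[α(G)] may be larger.)

E[α(G)] ≥ 1093/10 ≈ 109.300000.


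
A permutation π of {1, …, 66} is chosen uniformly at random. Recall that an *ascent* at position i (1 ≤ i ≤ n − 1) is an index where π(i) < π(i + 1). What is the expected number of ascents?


Write X = Σ X_I over i = 1, …, 65, with X_I the indicator of one ascent.
There are 65 indicators.
For each fixed i, the pair (π(i), π(i+1)) is a uniformly random ordered pair of distinct values from {1, …, 66}; by symmetry P[π(i) < π(i+1)] = 1/2.
By linearity: E[X] = 65 · (1/2) = (66 − 1) · (1/2) = 65/2 ≈ 32.500000.

E[X] = 65/2 = 32.500000.


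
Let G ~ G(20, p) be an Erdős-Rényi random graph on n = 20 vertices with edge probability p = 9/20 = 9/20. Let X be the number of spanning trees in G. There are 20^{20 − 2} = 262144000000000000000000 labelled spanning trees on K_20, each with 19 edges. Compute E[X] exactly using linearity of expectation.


K_20 has 20^{20 − 2} = 262144000000000000000000 labelled spanning trees.
For each such spanning tree H, let X_H = 1 if all 19 edges of H are present in G. Then P[X_H = 1] = p^{19} = (9/20)^{19} = 1350851717672992089/5242880000000000000000000.
By linearity: E[X] = Σ_H E[X_H] = 262144000000000000000000 · p^{19} = 262144000000000000000000 · 1350851717672992089/5242880000000000000000000 = 1350851717672992089/20.
Numerically: E[X] ≈ 6.754e+16.

E[X] = 262144000000000000000000 · (9/20)^{19} = 1350851717672992089/20 ≈ 6.754e+16.


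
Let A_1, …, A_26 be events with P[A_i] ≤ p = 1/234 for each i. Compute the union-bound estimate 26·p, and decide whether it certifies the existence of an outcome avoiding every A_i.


Union bound: P[∪_{i=1}^{26} A_i] ≤ Σ_i P[A_i] ≤ 26·p = 26·(1/234) = 1/9.
Numerically: 1/9 ≈ 0.1111.
Is 1/9 < 1? YES.
Since P[∪ A_i] ≤ 1/9 < 1, the complement has P[∩ A_i^c] ≥ 1 − 1/9 = 8/9 > 0, so some outcome avoids every A_i.

26·p = 1/9 ≈ 0.1111; existence CERTIFIED by the union bound.


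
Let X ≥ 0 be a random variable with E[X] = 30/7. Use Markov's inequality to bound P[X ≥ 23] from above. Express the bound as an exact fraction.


μ = E[X] = 30/7, a = 23.
Markov: P[X ≥ 23] ≤ μ/a = (30/7)/23 = 30/161.
Numerically: ≈ 0.18634.
(Since a = 23 > μ = 4.28571, the bound 30/161 is < 1 and informative.)

P[X ≥ 23] ≤ 30/161 ≈ 0.18634.


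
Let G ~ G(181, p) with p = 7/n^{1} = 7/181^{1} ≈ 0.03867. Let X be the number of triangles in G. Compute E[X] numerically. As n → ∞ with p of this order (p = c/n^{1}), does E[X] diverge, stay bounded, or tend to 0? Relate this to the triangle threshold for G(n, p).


Number of potential triangles: C(181, 3) = 971970.
Each occurs with probability p³ ≈ (0.03867)³ ≈ 5.784401e-05.
By linearity: E[X] = C(181, 3)·p³ ≈ 971970 · 5.784401e-05 ≈ 56.2226.
Here α = 1, so p = 7/n is exactly at the triangle threshold p ~ 1/n. Asymptotically E[X] → c³/6 = 7³/6 = 343/6 ≈ 57.1667, a bounded constant. In this regime the triangle count is asymptotically Poisson(c³/6).

E[X] ≈ 56.2226; in regime p = Θ(1/n^{1}) E[X] stays bounded (at the triangle threshold p ~ 1/n).


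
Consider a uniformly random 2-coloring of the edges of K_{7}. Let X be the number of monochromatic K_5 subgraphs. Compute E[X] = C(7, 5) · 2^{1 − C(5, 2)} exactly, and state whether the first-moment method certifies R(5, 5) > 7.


E[X] = C(7, 5) · 2^{1 − 10} = 21 · 2^{−9} = 21/512.
As a reduced fraction: E[X] = 21/512 ≈ 0.041016.
Is E[X] < 1? YES.
Since E[X] < 1, there exists a 2-coloring of K_{7} with no monochromatic K_5; hence R(5, 5) > 7.

E[X] = 21/512 ≈ 0.041016; E[X] < 1, so R(5, 5) > 7.


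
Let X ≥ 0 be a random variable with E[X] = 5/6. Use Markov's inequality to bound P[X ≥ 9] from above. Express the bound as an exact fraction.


μ = E[X] = 5/6, a = 9.
Markov: P[X ≥ 9] ≤ μ/a = (5/6)/9 = 5/54.
Numerically: ≈ 0.093.
(Since a = 9 > μ = 0.833, the bound 5/54 is < 1 and informative.)

P[X ≥ 9] ≤ 5/54 ≈ 0.093.


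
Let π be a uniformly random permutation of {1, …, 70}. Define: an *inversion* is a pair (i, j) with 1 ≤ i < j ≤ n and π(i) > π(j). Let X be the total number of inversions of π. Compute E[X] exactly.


Write X = Σ X_I over the C(70, 2) = 2415 pairs i < j, with X_I the indicator of one inversion.
There are 2415 indicators.
For each fixed pair i < j, the values π(i) and π(j) are two distinct elements of {1, …, 70} in uniformly random order; by symmetry P[π(i) > π(j)] = 1/2.
By linearity: E[X] = 2415 · (1/2) = C(70, 2) · (1/2) = 2415/2 = 2415/2 ≈ 1207.5000.

E[X] = 2415/2 = 1207.5000.


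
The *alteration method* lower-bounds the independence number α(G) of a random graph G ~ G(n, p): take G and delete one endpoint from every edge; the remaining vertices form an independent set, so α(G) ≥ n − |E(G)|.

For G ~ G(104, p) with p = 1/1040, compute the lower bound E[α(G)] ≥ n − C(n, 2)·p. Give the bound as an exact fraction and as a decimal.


E[|E(G)|] = C(104, 2)·p = 5356 · (1/1040) = 103/20.
E[α(G)] ≥ n − E[|E(G)|] = 104 − 103/20 = 1977/20.
Numerically: ≈ 98.850.
(This is only a lower bound; the true E[α(G)] may be larger.)

E[α(G)] ≥ 1977/20 ≈ 98.850.


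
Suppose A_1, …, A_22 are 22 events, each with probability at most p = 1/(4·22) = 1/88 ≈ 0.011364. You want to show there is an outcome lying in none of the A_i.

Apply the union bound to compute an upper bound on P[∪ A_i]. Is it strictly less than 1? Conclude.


Union bound: P[∪_{i=1}^{22} A_i] ≤ Σ_i P[A_i] ≤ 22·p = 22·(1/88) = 1/4.
Numerically: 1/4 ≈ 0.250000.
Is 1/4 < 1? YES.
Since P[∪ A_i] ≤ 1/4 < 1, the complement has P[∩ A_i^c] ≥ 1 − 1/4 = 3/4 > 0, so some outcome avoids every A_i.

22·p = 1/4 ≈ 0.250000; existence CERTIFIED by the union bound.


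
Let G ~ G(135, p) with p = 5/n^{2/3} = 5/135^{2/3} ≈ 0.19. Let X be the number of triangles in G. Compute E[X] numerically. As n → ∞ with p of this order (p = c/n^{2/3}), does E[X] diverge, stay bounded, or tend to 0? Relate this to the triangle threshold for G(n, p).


Number of potential triangles: C(135, 3) = 400995.
Each occurs with probability p³ ≈ (0.19)³ ≈ 6.858711e-03.
By linearity: E[X] = C(135, 3)·p³ ≈ 400995 · 6.858711e-03 ≈ 2750.3086.
Since α = 2/3 < 1, p = c/n^{2/3} ≫ 1/n is above the triangle threshold p ~ 1/n. Asymptotically E[X] ~ (c³/6)·n^{3(1−α)} = (5³/6)·n^{1} → ∞; triangles are abundant w.h.p.

E[X] ≈ 2750.3086; in regime p = Θ(1/n^{2/3}) E[X] diverges (above the triangle threshold p ~ 1/n).


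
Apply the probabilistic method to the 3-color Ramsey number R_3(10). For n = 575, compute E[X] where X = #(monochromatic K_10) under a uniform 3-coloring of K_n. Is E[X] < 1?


E[X] = C(575, 10) · 3^{1 − 45} = 1006325345561406175305 · 3^{−44} = 1006325345561406175305/984770902183611232881.
As a reduced fraction: E[X] = 111813927284600686145/109418989131512359209 ≈ 1.0219.
Is E[X] < 1? NO.
Since E[X] ≥ 1, the first-moment bound is inconclusive at n = 575; it does NOT by itself certify R_3(10) > 575.

E[X] = 111813927284600686145/109418989131512359209 ≈ 1.0219; E[X] ≥ 1; first-moment method inconclusive here.


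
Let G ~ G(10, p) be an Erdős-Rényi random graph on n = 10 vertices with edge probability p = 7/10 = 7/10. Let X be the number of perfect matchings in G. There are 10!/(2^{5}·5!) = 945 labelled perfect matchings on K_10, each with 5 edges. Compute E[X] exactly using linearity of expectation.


K_10 has 10!/(2^{5}·5!) = 945 labelled perfect matchings.
For each such perfect matching H, let X_H = 1 if all 5 edges of H are present in G. Then P[X_H = 1] = p^{5} = (7/10)^{5} = 16807/100000.
By linearity of expectation: E[X] = Σ_H E[X_H] = 945 · p^{5} = 945 · 16807/100000 = 3176523/20000.
Numerically: E[X] ≈ 158.826.

E[X] = 945 · (7/10)^{5} = 3176523/20000 ≈ 158.826.


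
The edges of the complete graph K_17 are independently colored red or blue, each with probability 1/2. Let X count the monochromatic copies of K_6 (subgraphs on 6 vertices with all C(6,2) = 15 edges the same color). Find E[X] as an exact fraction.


Let X = Σ_S X_S over the C(17, 6) = 12376 subsets S of size 6, where X_S = 1 if the K_6 on S is monochromatic.
For a fixed S, the K_6 on S has C(6, 2) = 15 edges. P[all 15 edges red] = (1/2)^15, and likewise for blue, so P[monochromatic] = 2·(1/2)^15 = 2^{1 − 15} = 1/16384.
By linearity of expectation: E[X] = C(17, 6) · 2^{1 − 15} = 12376 · 1/16384 = 1547/2048.
Numerically: E[X] ≈ 0.7554.

E[X] = C(17,6)·2^(1−C(6,2)) = 1547/2048 ≈ 0.7554.


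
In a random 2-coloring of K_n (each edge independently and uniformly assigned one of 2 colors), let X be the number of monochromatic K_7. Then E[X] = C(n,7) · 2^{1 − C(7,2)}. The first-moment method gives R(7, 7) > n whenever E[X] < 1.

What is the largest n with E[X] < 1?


We need C(n, 7) · 2^{1 − 21} < 1, i.e. C(n, 7) < 2^{21 − 1} = 1048576.
Check values of n near the boundary:
  n = 24: C(24, 7) = 346104; 346104 < 1048576? YES
  n = 25: C(25, 7) = 480700; 480700 < 1048576? YES
  n = 26: C(26, 7) = 657800; 657800 < 1048576? YES
  n = 27: C(27, 7) = 888030; 888030 < 1048576? YES
  n = 28: C(28, 7) = 1184040; 1184040 < 1048576? NO
  n = 29: C(29, 7) = 1560780; 1560780 < 1048576? NO
  n = 30: C(30, 7) = 2035800; 2035800 < 1048576? NO
The largest n with C(n, 7) < 1048576 is n = 27 (where E[X] = 444015/524288 ≈ 0.846891). Hence R(7, 7) > 27, i.e. R(7, 7) ≥ 28.

Largest n = 27; hence R(7, 7) > 27.


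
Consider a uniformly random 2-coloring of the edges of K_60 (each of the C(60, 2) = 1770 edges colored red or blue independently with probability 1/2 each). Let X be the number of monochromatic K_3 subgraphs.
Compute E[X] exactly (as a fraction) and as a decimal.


Let X = Σ_S X_S over the C(60, 3) = 34220 subsets S of size 3, where X_S = 1 if the K_3 on S is monochromatic.
For a fixed S, the K_3 on S has C(3, 2) = 3 edges. P[all 3 edges red] = (1/2)^3, and likewise for blue, so P[monochromatic] = 2·(1/2)^3 = 2^{1 − 3} = 1/4.
By linearity: E[X] = C(60, 3) · 2^{1 − 3} = 34220 · 1/4 = 8555.
Numerically: E[X] ≈ 8555.000.

E[X] = C(60,3)·2^(1−C(3,2)) = 8555 ≈ 8555.000.


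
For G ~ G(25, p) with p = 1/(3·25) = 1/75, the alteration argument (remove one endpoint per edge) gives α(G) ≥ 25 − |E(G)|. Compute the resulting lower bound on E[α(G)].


E[|E(G)|] = C(25, 2)·p = 300 · (1/75) = 4.
E[α(G)] ≥ n − E[|E(G)|] = 25 − 4 = 21.
Numerically: ≈ 21.000000.
(This is only a lower bound; the true E[α(G)] may be larger.)

E[α(G)] ≥ 21 ≈ 21.000000.


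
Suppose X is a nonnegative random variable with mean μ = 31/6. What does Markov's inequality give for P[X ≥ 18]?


μ = E[X] = 31/6, a = 18.
Markov: P[X ≥ 18] ≤ μ/a = (31/6)/18 = 31/108.
Numerically: ≈ 0.287.
(Since a = 18 > μ = 5.167, the bound 31/108 is < 1 and informative.)

P[X ≥ 18] ≤ 31/108 ≈ 0.287.


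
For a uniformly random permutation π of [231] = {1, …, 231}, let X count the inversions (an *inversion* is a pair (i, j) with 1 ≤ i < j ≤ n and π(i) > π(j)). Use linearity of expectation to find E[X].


Write X = Σ X_I over the C(231, 2) = 26565 pairs i < j, with X_I the indicator of one inversion.
There are 26565 indicators.
For each fixed pair i < j, the values π(i) and π(j) are two distinct elements of {1, …, 231} in uniformly random order; by symmetry P[π(i) > π(j)] = 1/2.
By linearity: E[X] = 26565 · (1/2) = C(231, 2) · (1/2) = 26565/2 = 26565/2 ≈ 13282.500.

E[X] = 26565/2 = 13282.500.


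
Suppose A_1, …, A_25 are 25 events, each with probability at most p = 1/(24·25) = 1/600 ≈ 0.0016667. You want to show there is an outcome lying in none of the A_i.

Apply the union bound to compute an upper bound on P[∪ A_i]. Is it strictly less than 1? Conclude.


Union bound: P[∪_{i=1}^{25} A_i] ≤ Σ_i P[A_i] ≤ 25·p = 25·(1/600) = 1/24.
Numerically: 1/24 ≈ 0.0416667.
Is 1/24 < 1? YES.
Since P[∪ A_i] ≤ 1/24 < 1, the complement has P[∩ A_i^c] ≥ 1 − 1/24 = 23/24 > 0, so some outcome avoids every A_i.

25·p = 1/24 ≈ 0.0416667; existence CERTIFIED by the union bound.


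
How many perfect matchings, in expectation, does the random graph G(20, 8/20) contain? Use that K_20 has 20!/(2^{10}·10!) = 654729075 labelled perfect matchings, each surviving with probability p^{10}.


K_20 has 20!/(2^{10}·10!) = 654729075 labelled perfect matchings.
For each such perfect matching H, let X_H = 1 if all 10 edges of H are present in G. Then P[X_H = 1] = p^{10} = (2/5)^{10} = 1024/9765625.
By linearity of expectation: E[X] = Σ_H E[X_H] = 654729075 · p^{10} = 654729075 · 1024/9765625 = 26817702912/390625.
Numerically: E[X] ≈ 6.865e+04.

E[X] = 654729075 · (2/5)^{10} = 26817702912/390625 ≈ 6.865e+04.


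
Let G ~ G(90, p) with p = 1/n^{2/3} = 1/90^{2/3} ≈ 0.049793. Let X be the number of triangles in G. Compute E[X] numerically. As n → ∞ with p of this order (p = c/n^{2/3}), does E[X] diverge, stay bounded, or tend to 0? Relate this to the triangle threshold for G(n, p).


Number of potential triangles: C(90, 3) = 117480.
Each occurs with probability p³ ≈ (0.049793)³ ≈ 1.2345679e-04.
By linearity: E[X] = C(90, 3)·p³ ≈ 117480 · 1.2345679e-04 ≈ 14.50370.
Since α = 2/3 < 1, p = c/n^{2/3} ≫ 1/n is above the triangle threshold p ~ 1/n. Asymptotically E[X] ~ (c³/6)·n^{3(1−α)} = (1³/6)·n^{1} → ∞; triangles are abundant w.h.p.

E[X] ≈ 14.50370; in regime p = Θ(1/n^{2/3}) E[X] diverges (above the triangle threshold p ~ 1/n).


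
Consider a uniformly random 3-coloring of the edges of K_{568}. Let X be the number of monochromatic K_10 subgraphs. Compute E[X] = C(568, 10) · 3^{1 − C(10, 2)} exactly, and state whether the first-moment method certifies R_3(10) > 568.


E[X] = C(568, 10) · 3^{1 − 45} = 889446337783744949208 · 3^{−44} = 889446337783744949208/984770902183611232881.
As a reduced fraction: E[X] = 98827370864860549912/109418989131512359209 ≈ 0.9032.
Is E[X] < 1? YES.
Since E[X] < 1, there exists a 3-coloring of K_{568} with no monochromatic K_10; hence R_3(10) > 568.

E[X] = 98827370864860549912/109418989131512359209 ≈ 0.9032; E[X] < 1, so R_3(10) > 568.


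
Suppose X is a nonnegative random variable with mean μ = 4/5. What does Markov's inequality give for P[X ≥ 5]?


μ = E[X] = 4/5, a = 5.
Markov: P[X ≥ 5] ≤ μ/a = (4/5)/5 = 4/25.
Numerically: ≈ 0.16000.
(Since a = 5 > μ = 0.80000, the bound 4/25 is < 1 and informative.)

P[X ≥ 5] ≤ 4/25 ≈ 0.16000.


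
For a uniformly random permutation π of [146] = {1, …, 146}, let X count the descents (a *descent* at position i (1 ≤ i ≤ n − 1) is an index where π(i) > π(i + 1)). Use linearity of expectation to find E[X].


Write X = Σ X_I over i = 1, …, 145, with X_I the indicator of one descent.
There are 145 indicators.
For each fixed i, the pair (π(i), π(i+1)) is a uniformly random ordered pair of distinct values from {1, …, 146}; by symmetry P[π(i) > π(i+1)] = 1/2.
By linearity: E[X] = 145 · (1/2) = (146 − 1) · (1/2) = 145/2 ≈ 72.500.

E[X] = 145/2 = 72.500.


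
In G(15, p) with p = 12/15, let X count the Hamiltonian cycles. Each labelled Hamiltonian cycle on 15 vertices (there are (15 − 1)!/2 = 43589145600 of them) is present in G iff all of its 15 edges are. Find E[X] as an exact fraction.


K_15 has (15 − 1)!/2 = 43589145600 labelled Hamiltonian cycles.
For each such Hamiltonian cycle H, let X_H = 1 if all 15 edges of H are present in G. Then P[X_H = 1] = p^{15} = (4/5)^{15} = 1073741824/30517578125.
Summing the indicators: E[X] = Σ_H E[X_H] = 43589145600 · p^{15} = 43589145600 · 1073741824/30517578125 = 1872139548125822976/1220703125.
Numerically: E[X] ≈ 1.53366e+09.

E[X] = 43589145600 · (4/5)^{15} = 1872139548125822976/1220703125 ≈ 1.53366e+09.


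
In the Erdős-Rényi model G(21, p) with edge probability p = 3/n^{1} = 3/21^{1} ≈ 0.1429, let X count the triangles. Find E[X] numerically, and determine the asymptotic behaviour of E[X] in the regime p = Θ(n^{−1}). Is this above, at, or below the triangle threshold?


Number of potential triangles: C(21, 3) = 1330.
Each occurs with probability p³ ≈ (0.1429)³ ≈ 2.915452e-03.
By linearity: E[X] = C(21, 3)·p³ ≈ 1330 · 2.915452e-03 ≈ 3.8776.
Here α = 1, so p = 3/n is exactly at the triangle threshold p ~ 1/n. Asymptotically E[X] → c³/6 = 3³/6 = 9/2 ≈ 4.5000, a bounded constant. In this regime the triangle count is asymptotically Poisson(c³/6).

E[X] ≈ 3.8776; in regime p = Θ(1/n^{1}) E[X] stays bounded (at the triangle threshold p ~ 1/n).


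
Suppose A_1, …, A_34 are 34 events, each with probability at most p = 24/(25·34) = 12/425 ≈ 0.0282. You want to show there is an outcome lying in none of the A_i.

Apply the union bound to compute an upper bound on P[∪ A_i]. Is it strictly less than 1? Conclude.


Union bound: P[∪_{i=1}^{34} A_i] ≤ Σ_i P[A_i] ≤ 34·p = 34·(12/425) = 24/25.
Numerically: 24/25 ≈ 0.9600.
Is 24/25 < 1? YES.
Since P[∪ A_i] ≤ 24/25 < 1, the complement has P[∩ A_i^c] ≥ 1 − 24/25 = 1/25 > 0, so some outcome avoids every A_i.

34·p = 24/25 ≈ 0.9600; existence CERTIFIED by the union bound.


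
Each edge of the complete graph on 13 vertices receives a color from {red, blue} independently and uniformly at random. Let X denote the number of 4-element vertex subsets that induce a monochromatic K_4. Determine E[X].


Let X = Σ_S X_S over the C(13, 4) = 715 subsets S of size 4, where X_S = 1 if the K_4 on S is monochromatic.
For a fixed S, the K_4 on S has C(4, 2) = 6 edges. P[all 6 edges red] = (1/2)^6, and likewise for blue, so P[monochromatic] = 2·(1/2)^6 = 2^{1 − 6} = 1/32.
By linearity of expectation: E[X] = C(13, 4) · 2^{1 − 6} = 715 · 1/32 = 715/32.
Numerically: E[X] ≈ 22.3438.

E[X] = C(13,4)·2^(1−C(4,2)) = 715/32 ≈ 22.3438.


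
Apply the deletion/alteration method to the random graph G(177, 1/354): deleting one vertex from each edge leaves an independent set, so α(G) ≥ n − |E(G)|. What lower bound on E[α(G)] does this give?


E[|E(G)|] = C(177, 2)·p = 15576 · (1/354) = 44.
E[α(G)] ≥ n − E[|E(G)|] = 177 − 44 = 133.
Numerically: ≈ 133.0000.
(This is only a lower bound; the true E[α(G)] may be larger.)

E[α(G)] ≥ 133 ≈ 133.0000.


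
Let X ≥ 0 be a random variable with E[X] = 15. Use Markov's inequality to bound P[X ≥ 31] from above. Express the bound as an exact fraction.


μ = E[X] = 15, a = 31.
Markov: P[X ≥ 31] ≤ μ/a = (15)/31 = 15/31.
Numerically: ≈ 0.484.
(Since a = 31 > μ = 15.000, the bound 15/31 is < 1 and informative.)

P[X ≥ 31] ≤ 15/31 ≈ 0.484.


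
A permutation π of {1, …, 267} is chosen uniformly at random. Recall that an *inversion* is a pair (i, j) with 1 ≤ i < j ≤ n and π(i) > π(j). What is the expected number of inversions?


Write X = Σ X_I over the C(267, 2) = 35511 pairs i < j, with X_I the indicator of one inversion.
There are 35511 indicators.
For each fixed pair i < j, the values π(i) and π(j) are two distinct elements of {1, …, 267} in uniformly random order; by symmetry P[π(i) > π(j)] = 1/2.
By linearity: E[X] = 35511 · (1/2) = C(267, 2) · (1/2) = 35511/2 = 35511/2 ≈ 17755.500.

E[X] = 35511/2 = 17755.500.


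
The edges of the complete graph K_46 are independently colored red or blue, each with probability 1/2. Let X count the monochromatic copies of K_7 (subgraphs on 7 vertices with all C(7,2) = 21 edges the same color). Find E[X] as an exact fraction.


Let X = Σ_S X_S over the C(46, 7) = 53524680 subsets S of size 7, where X_S = 1 if the K_7 on S is monochromatic.
For a fixed S, the K_7 on S has C(7, 2) = 21 edges. P[all 21 edges red] = (1/2)^21, and likewise for blue, so P[monochromatic] = 2·(1/2)^21 = 2^{1 − 21} = 1/1048576.
By linearity of expectation: E[X] = C(46, 7) · 2^{1 − 21} = 53524680 · 1/1048576 = 6690585/131072.
Numerically: E[X] ≈ 51.045.

E[X] = C(46,7)·2^(1−C(7,2)) = 6690585/131072 ≈ 51.045.


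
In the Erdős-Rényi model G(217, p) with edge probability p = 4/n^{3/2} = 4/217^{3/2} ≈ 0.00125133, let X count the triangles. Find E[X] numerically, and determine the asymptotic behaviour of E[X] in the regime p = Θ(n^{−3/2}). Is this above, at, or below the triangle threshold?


Number of potential triangles: C(217, 3) = 1679580.
Each occurs with probability p³ ≈ (0.00125133)³ ≈ 1.95934617e-09.
By linearity: E[X] = C(217, 3)·p³ ≈ 1679580 · 1.95934617e-09 ≈ 0.003291.
Since α = 3/2 > 1, p = c/n^{3/2} = o(1/n) is below the triangle threshold p ~ 1/n. Asymptotically E[X] ~ (c³/6)·n^{3(1−α)} = (4³/6)·n^{-1.5} → 0, so by Markov's inequality G has no triangles w.h.p.

E[X] ≈ 0.003291; in regime p = Θ(1/n^{3/2}) E[X] tends to 0 (below the triangle threshold p ~ 1/n).


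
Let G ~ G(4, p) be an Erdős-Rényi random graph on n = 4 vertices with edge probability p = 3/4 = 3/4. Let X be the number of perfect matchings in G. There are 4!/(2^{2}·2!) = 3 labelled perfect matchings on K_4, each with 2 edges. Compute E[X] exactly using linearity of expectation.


K_4 has 4!/(2^{2}·2!) = 3 labelled perfect matchings.
For each such perfect matching H, let X_H = 1 if all 2 edges of H are present in G. Then P[X_H = 1] = p^{2} = (3/4)^{2} = 9/16.
Summing the indicators: E[X] = Σ_H E[X_H] = 3 · p^{2} = 3 · 9/16 = 27/16.
Numerically: E[X] ≈ 1.69.

E[X] = 3 · (3/4)^{2} = 27/16 ≈ 1.69.


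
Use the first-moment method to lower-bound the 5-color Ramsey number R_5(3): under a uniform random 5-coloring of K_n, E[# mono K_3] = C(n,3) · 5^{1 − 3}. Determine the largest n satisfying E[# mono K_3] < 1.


We need C(n, 3) · 5^{1 − 3} < 1, i.e. C(n, 3) < 5^{3 − 1} = 25.
Check values of n near the boundary:
  n = 3: C(3, 3) = 1; 1 < 25? YES
  n = 4: C(4, 3) = 4; 4 < 25? YES
  n = 5: C(5, 3) = 10; 10 < 25? YES
  n = 6: C(6, 3) = 20; 20 < 25? YES
  n = 7: C(7, 3) = 35; 35 < 25? NO
The largest n with C(n, 3) < 25 is n = 6 (where E[X] = 4/5 ≈ 0.800). Hence R_5(3) > 6, i.e. R_5(3) ≥ 7.

Largest n = 6; hence R_5(3) > 6.


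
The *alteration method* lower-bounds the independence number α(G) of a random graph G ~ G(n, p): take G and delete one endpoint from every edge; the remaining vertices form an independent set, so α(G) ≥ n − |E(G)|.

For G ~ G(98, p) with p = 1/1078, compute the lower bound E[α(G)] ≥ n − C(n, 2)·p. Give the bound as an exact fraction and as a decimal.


E[|E(G)|] = C(98, 2)·p = 4753 · (1/1078) = 97/22.
E[α(G)] ≥ n − E[|E(G)|] = 98 − 97/22 = 2059/22.
Numerically: ≈ 93.59091.
(This is only a lower bound; the true E[α(G)] may be larger.)

E[α(G)] ≥ 2059/22 ≈ 93.59091.


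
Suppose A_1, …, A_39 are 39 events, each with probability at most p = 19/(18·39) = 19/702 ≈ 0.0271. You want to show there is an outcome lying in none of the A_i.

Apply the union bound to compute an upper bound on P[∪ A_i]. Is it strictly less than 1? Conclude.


Union bound: P[∪_{i=1}^{39} A_i] ≤ Σ_i P[A_i] ≤ 39·p = 39·(19/702) = 19/18.
Numerically: 19/18 ≈ 1.0556.
Is 19/18 < 1? NO.
Since the bound 19/18 is ≥ 1, the union bound is uninformative here; it does NOT by itself certify existence.

39·p = 19/18 ≈ 1.0556; existence NOT certified by the union bound.


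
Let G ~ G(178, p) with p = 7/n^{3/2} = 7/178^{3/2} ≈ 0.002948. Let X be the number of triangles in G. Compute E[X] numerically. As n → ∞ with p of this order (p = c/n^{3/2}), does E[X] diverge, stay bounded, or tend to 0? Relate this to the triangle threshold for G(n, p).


Number of potential triangles: C(178, 3) = 924176.
Each occurs with probability p³ ≈ (0.002948)³ ≈ 2.560968e-08.
By linearity: E[X] = C(178, 3)·p³ ≈ 924176 · 2.560968e-08 ≈ 0.0237.
Since α = 3/2 > 1, p = c/n^{3/2} = o(1/n) is below the triangle threshold p ~ 1/n. Asymptotically E[X] ~ (c³/6)·n^{3(1−α)} = (7³/6)·n^{-1.5} → 0, so by Markov's inequality G has no triangles w.h.p.

E[X] ≈ 0.0237; in regime p = Θ(1/n^{3/2}) E[X] tends to 0 (below the triangle threshold p ~ 1/n).


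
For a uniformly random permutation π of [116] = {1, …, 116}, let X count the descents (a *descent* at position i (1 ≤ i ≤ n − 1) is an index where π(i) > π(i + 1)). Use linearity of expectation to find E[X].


Write X = Σ X_I over i = 1, …, 115, with X_I the indicator of one descent.
There are 115 indicators.
For each fixed i, the pair (π(i), π(i+1)) is a uniformly random ordered pair of distinct values from {1, …, 116}; by symmetry P[π(i) > π(i+1)] = 1/2.
By linearity: E[X] = 115 · (1/2) = (116 − 1) · (1/2) = 115/2 ≈ 57.5000.

E[X] = 115/2 = 57.5000.


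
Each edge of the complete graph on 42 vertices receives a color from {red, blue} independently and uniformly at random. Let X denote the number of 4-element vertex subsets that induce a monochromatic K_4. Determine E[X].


Let X = Σ_S X_S over the C(42, 4) = 111930 subsets S of size 4, where X_S = 1 if the K_4 on S is monochromatic.
For a fixed S, the K_4 on S has C(4, 2) = 6 edges. P[all 6 edges red] = (1/2)^6, and likewise for blue, so P[monochromatic] = 2·(1/2)^6 = 2^{1 − 6} = 1/32.
By linearity of expectation: E[X] = C(42, 4) · 2^{1 − 6} = 111930 · 1/32 = 55965/16.
Numerically: E[X] ≈ 3497.81250.

E[X] = C(42,4)·2^(1−C(4,2)) = 55965/16 ≈ 3497.81250.


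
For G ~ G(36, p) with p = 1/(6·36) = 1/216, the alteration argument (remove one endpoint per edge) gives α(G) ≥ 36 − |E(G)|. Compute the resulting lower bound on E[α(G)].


E[|E(G)|] = C(36, 2)·p = 630 · (1/216) = 35/12.
E[α(G)] ≥ n − E[|E(G)|] = 36 − 35/12 = 397/12.
Numerically: ≈ 33.08333.
(This is only a lower bound; the true E[α(G)] may be larger.)

E[α(G)] ≥ 397/12 ≈ 33.08333.


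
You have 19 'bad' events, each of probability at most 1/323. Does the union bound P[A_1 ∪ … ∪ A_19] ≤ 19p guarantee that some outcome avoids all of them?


Union bound: P[∪_{i=1}^{19} A_i] ≤ Σ_i P[A_i] ≤ 19·p = 19·(1/323) = 1/17.
Numerically: 1/17 ≈ 0.059.
Is 1/17 < 1? YES.
Since P[∪ A_i] ≤ 1/17 < 1, the complement has P[∩ A_i^c] ≥ 1 − 1/17 = 16/17 > 0, so some outcome avoids every A_i.

19·p = 1/17 ≈ 0.059; existence CERTIFIED by the union bound.


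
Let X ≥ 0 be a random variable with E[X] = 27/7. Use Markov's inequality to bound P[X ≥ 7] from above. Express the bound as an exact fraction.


μ = E[X] = 27/7, a = 7.
Markov: P[X ≥ 7] ≤ μ/a = (27/7)/7 = 27/49.
Numerically: ≈ 0.55102.
(Since a = 7 > μ = 3.85714, the bound 27/49 is < 1 and informative.)

P[X ≥ 7] ≤ 27/49 ≈ 0.55102.


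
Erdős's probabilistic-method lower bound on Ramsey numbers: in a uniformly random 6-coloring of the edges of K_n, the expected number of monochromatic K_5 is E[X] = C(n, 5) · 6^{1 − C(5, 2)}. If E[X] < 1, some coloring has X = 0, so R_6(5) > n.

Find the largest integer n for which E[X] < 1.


We need C(n, 5) · 6^{1 − 10} < 1, i.e. C(n, 5) < 6^{10 − 1} = 10077696.
Check values of n near the boundary:
  n = 65: C(65, 5) = 8259888; 8259888 < 10077696? YES
  n = 66: C(66, 5) = 8936928; 8936928 < 10077696? YES
  n = 67: C(67, 5) = 9657648; 9657648 < 10077696? YES
  n = 68: C(68, 5) = 10424128; 10424128 < 10077696? NO
  n = 69: C(69, 5) = 11238513; 11238513 < 10077696? NO
The largest n with C(n, 5) < 10077696 is n = 67 (where E[X] = 67067/69984 ≈ 0.958). Hence R_6(5) > 67, i.e. R_6(5) ≥ 68.

Largest n = 67; hence R_6(5) > 67.


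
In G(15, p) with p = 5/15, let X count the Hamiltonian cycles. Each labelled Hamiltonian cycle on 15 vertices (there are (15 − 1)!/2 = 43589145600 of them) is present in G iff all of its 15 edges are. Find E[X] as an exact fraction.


K_15 has (15 − 1)!/2 = 43589145600 labelled Hamiltonian cycles.
For each such Hamiltonian cycle H, let X_H = 1 if all 15 edges of H are present in G. Then P[X_H = 1] = p^{15} = (1/3)^{15} = 1/14348907.
Summing the indicators: E[X] = Σ_H E[X_H] = 43589145600 · p^{15} = 43589145600 · 1/14348907 = 179379200/59049.
Numerically: E[X] ≈ 3037.8.

E[X] = 43589145600 · (1/3)^{15} = 179379200/59049 ≈ 3037.8.


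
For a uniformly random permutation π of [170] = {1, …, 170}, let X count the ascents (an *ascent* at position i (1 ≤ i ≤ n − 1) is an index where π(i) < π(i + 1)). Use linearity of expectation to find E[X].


Write X = Σ X_I over i = 1, …, 169, with X_I the indicator of one ascent.
There are 169 indicators.
For each fixed i, the pair (π(i), π(i+1)) is a uniformly random ordered pair of distinct values from {1, …, 170}; by symmetry P[π(i) < π(i+1)] = 1/2.
By linearity: E[X] = 169 · (1/2) = (170 − 1) · (1/2) = 169/2 ≈ 84.5000.

E[X] = 169/2 = 84.5000.


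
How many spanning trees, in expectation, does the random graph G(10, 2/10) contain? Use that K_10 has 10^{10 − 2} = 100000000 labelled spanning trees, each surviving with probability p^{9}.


K_10 has 10^{10 − 2} = 100000000 labelled spanning trees.
For each such spanning tree H, let X_H = 1 if all 9 edges of H are present in G. Then P[X_H = 1] = p^{9} = (1/5)^{9} = 1/1953125.
Summing the indicators: E[X] = Σ_H E[X_H] = 100000000 · p^{9} = 100000000 · 1/1953125 = 256/5.
Numerically: E[X] ≈ 51.2.

E[X] = 100000000 · (1/5)^{9} = 256/5 ≈ 51.2.


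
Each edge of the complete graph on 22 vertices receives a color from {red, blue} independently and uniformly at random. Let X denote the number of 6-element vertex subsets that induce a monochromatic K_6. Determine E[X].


Let X = Σ_S X_S over the C(22, 6) = 74613 subsets S of size 6, where X_S = 1 if the K_6 on S is monochromatic.
For a fixed S, the K_6 on S has C(6, 2) = 15 edges. P[all 15 edges red] = (1/2)^15, and likewise for blue, so P[monochromatic] = 2·(1/2)^15 = 2^{1 − 15} = 1/16384.
Summing: E[X] = C(22, 6) · 2^{1 − 15} = 74613 · 1/16384 = 74613/16384.
Numerically: E[X] ≈ 4.554.

E[X] = C(22,6)·2^(1−C(6,2)) = 74613/16384 ≈ 4.554.


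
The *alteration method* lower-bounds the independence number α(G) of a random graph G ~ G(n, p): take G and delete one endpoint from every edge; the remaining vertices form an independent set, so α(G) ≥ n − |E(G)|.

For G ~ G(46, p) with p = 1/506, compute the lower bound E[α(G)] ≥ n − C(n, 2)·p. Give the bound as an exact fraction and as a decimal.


E[|E(G)|] = C(46, 2)·p = 1035 · (1/506) = 45/22.
E[α(G)] ≥ n − E[|E(G)|] = 46 − 45/22 = 967/22.
Numerically: ≈ 43.95455.
(This is only a lower bound; the true E[α(G)] may be larger.)

E[α(G)] ≥ 967/22 ≈ 43.95455.


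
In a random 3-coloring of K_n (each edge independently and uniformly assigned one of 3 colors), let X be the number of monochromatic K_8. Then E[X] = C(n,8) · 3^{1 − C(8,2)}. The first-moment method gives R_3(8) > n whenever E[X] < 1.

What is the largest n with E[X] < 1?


We need C(n, 8) · 3^{1 − 28} < 1, i.e. C(n, 8) < 3^{28 − 1} = 7625597484987.
Check values of n near the boundary:
  n = 155: C(155, 8) = 6876747915675; 6876747915675 < 7625597484987? YES
  n = 156: C(156, 8) = 7248464019225; 7248464019225 < 7625597484987? YES
  n = 157: C(157, 8) = 7637643295425; 7637643295425 < 7625597484987? NO
The largest n with C(n, 8) < 7625597484987 is n = 156 (where E[X] = 805384891025/847288609443 ≈ 0.9505437). Hence R_3(8) > 156, i.e. R_3(8) ≥ 157.

Largest n = 156; hence R_3(8) > 156.


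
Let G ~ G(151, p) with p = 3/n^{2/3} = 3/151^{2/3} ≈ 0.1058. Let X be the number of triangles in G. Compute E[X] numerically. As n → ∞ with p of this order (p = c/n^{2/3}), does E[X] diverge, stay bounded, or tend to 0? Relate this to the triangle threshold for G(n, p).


Number of potential triangles: C(151, 3) = 562475.
Each occurs with probability p³ ≈ (0.1058)³ ≈ 1.1841586e-03.
By linearity: E[X] = C(151, 3)·p³ ≈ 562475 · 1.1841586e-03 ≈ 666.05960.
Since α = 2/3 < 1, p = c/n^{2/3} ≫ 1/n is above the triangle threshold p ~ 1/n. Asymptotically E[X] ~ (c³/6)·n^{3(1−α)} = (3³/6)·n^{1} → ∞; triangles are abundant w.h.p.

E[X] ≈ 666.05960; in regime p = Θ(1/n^{2/3}) E[X] diverges (above the triangle threshold p ~ 1/n).


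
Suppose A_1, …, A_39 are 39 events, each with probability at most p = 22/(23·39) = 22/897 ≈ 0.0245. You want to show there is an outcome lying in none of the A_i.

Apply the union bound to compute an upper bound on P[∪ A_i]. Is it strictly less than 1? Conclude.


Union bound: P[∪_{i=1}^{39} A_i] ≤ Σ_i P[A_i] ≤ 39·p = 39·(22/897) = 22/23.
Numerically: 22/23 ≈ 0.9565.
Is 22/23 < 1? YES.
Since P[∪ A_i] ≤ 22/23 < 1, the complement has P[∩ A_i^c] ≥ 1 − 22/23 = 1/23 > 0, so some outcome avoids every A_i.

39·p = 22/23 ≈ 0.9565; existence CERTIFIED by the union bound.


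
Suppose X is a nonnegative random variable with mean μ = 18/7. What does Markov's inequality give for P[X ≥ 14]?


μ = E[X] = 18/7, a = 14.
Markov: P[X ≥ 14] ≤ μ/a = (18/7)/14 = 9/49.
Numerically: ≈ 0.183673.
(Since a = 14 > μ = 2.571429, the bound 9/49 is < 1 and informative.)

P[X ≥ 14] ≤ 9/49 ≈ 0.183673.


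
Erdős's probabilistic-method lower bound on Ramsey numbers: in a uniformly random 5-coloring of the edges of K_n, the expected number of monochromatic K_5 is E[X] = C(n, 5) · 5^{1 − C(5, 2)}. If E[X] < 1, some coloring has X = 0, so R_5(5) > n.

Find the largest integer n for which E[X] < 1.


We need C(n, 5) · 5^{1 − 10} < 1, i.e. C(n, 5) < 5^{10 − 1} = 1953125.
Check values of n near the boundary:
  n = 47: C(47, 5) = 1533939; 1533939 < 1953125? YES
  n = 48: C(48, 5) = 1712304; 1712304 < 1953125? YES
  n = 49: C(49, 5) = 1906884; 1906884 < 1953125? YES
  n = 50: C(50, 5) = 2118760; 2118760 < 1953125? NO
  n = 51: C(51, 5) = 2349060; 2349060 < 1953125? NO
The largest n with C(n, 5) < 1953125 is n = 49 (where E[X] = 1906884/1953125 ≈ 0.976). Hence R_5(5) > 49, i.e. R_5(5) ≥ 50.

Largest n = 49; hence R_5(5) > 49.


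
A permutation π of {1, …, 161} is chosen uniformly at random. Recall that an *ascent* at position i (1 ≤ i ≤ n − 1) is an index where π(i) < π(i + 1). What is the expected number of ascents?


Write X = Σ X_I over i = 1, …, 160, with X_I the indicator of one ascent.
There are 160 indicators.
For each fixed i, the pair (π(i), π(i+1)) is a uniformly random ordered pair of distinct values from {1, …, 161}; by symmetry P[π(i) < π(i+1)] = 1/2.
By linearity: E[X] = 160 · (1/2) = (161 − 1) · (1/2) = 80 ≈ 80.000000.

E[X] = 80 = 80.000000.
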